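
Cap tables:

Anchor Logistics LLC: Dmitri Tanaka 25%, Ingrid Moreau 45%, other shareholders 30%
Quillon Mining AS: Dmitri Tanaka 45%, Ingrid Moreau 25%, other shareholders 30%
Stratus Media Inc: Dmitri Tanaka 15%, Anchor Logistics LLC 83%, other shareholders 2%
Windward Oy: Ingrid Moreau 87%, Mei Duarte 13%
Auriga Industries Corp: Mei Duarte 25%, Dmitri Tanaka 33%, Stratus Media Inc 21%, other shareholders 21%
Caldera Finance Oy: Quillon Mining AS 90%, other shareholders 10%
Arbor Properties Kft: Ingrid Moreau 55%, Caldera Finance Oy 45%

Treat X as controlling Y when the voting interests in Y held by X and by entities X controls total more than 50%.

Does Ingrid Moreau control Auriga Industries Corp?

Ingrid holds 87% of Windward, so Ingrid controls Windward.
Ingrid holds 55% of Arbor, so Ingrid controls Arbor.
Neither Ingrid nor any entity Ingrid controls holds any voting interest in Auriga.
So Ingrid does not control Auriga.

No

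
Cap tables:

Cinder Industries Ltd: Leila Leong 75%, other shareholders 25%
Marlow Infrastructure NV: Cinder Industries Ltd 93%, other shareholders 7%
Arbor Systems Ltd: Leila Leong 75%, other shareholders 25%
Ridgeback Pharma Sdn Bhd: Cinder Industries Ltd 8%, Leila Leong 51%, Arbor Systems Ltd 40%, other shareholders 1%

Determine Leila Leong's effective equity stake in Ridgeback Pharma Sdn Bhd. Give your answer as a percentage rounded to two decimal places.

Leila reaches Ridgeback along 3 paths.
Via Cinder: 75% × 8% = 6%.
Direct stake: 51% = 51%.
Via Arbor: 75% × 40% = 30%.
Total: 6% + 51% + 30% = 87%.
Rounded: 87.00%.

87.00%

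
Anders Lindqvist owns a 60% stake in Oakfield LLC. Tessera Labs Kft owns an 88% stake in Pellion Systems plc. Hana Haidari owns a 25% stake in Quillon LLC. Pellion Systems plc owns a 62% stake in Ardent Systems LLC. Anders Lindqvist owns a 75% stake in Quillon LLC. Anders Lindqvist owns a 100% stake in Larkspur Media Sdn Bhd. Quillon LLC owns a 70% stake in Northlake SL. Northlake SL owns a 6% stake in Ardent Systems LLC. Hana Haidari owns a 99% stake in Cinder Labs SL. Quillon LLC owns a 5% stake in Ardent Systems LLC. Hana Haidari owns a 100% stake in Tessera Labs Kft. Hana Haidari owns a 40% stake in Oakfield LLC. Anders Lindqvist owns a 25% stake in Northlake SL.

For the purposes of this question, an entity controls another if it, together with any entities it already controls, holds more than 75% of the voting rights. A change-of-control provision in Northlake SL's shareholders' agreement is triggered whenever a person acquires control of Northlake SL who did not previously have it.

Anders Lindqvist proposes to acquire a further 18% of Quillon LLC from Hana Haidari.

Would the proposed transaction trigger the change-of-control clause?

The purchase adds only to Anders's holdings (Hana's stake shrinks), so Anders is the only person who could newly come to control Northlake.
Anders holds 100% of Larkspur, so Anders controls Larkspur.
In Northlake, Anders's side holds only 25%, not > 75%.
So before the transaction, Anders does not control Northlake.
After the purchase, Anders's direct stake in Quillon rises to 75% + 18% = 93%, and Hana's stake falls to 7%.
Anders holds 93% of Quillon, so Anders controls Quillon.
Anders and Quillon together hold 25% + 70% = 95% of Northlake, so Anders controls Northlake.
Anders did not control Northlake before and does after, so the clause is triggered.

Yes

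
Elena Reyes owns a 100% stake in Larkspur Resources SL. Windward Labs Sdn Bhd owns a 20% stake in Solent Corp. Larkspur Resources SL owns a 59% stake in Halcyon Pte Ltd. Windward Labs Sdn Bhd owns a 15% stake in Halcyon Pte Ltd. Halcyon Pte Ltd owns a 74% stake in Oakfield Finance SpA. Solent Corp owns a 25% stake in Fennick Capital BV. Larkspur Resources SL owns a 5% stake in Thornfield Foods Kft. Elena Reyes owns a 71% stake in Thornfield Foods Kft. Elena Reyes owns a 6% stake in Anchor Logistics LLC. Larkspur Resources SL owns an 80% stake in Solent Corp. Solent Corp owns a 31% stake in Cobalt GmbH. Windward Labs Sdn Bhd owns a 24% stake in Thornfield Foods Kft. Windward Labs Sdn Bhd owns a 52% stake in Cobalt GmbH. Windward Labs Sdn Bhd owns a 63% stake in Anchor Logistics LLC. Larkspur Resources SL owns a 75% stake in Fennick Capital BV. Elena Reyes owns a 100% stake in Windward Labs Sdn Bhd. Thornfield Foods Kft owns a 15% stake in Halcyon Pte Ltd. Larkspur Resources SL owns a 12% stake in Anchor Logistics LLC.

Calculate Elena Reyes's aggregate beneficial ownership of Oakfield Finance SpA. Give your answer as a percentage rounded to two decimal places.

65.86%

Elena reaches Oakfield along 5 paths.
Via Larkspur → Halcyon: 100% × 59% × 74% = 43.66%.
Via Larkspur → Thornfield → Halcyon: 100% × 5% × 15% × 74% = 0.555%.
Via Thornfield → Halcyon: 71% × 15% × 74% = 7.881%.
Via Windward → Thornfield → Halcyon: 100% × 24% × 15% × 74% = 2.664%.
Via Windward → Halcyon: 100% × 15% × 74% = 11.1%.
Total: 43.66% + 0.555% + 7.881% + 2.664% + 11.1% = 65.86%.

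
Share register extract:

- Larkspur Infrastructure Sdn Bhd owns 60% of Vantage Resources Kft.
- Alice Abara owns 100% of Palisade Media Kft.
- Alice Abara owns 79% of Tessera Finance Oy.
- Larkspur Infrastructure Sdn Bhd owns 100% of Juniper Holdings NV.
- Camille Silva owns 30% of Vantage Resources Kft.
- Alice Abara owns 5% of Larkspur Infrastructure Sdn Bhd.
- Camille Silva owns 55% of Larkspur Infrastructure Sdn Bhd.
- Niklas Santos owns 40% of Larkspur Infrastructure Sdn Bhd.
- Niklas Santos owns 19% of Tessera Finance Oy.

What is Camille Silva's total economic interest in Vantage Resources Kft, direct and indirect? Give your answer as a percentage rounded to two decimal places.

Camille reaches Vantage along 2 paths.
Via Larkspur: 55% × 60% = 33%.
Direct stake: 30% = 30%.
Total: 33% + 30% = 63%.
Rounded: 63.00%.

63.00%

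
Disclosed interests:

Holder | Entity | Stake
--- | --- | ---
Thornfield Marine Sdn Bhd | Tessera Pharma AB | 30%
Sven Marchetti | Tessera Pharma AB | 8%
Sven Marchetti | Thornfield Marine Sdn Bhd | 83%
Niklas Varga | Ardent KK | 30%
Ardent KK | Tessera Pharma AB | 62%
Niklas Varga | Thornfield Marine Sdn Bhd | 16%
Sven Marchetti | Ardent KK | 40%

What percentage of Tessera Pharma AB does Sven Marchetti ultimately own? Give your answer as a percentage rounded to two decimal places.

Sven reaches Tessera along 3 paths.
Via Ardent: 40% × 62% = 24.8%.
Direct stake: 8% = 8%.
Via Thornfield: 83% × 30% = 24.9%.
Total: 24.8% + 8% + 24.9% = 57.7%.
Rounded: 57.70%.

57.70%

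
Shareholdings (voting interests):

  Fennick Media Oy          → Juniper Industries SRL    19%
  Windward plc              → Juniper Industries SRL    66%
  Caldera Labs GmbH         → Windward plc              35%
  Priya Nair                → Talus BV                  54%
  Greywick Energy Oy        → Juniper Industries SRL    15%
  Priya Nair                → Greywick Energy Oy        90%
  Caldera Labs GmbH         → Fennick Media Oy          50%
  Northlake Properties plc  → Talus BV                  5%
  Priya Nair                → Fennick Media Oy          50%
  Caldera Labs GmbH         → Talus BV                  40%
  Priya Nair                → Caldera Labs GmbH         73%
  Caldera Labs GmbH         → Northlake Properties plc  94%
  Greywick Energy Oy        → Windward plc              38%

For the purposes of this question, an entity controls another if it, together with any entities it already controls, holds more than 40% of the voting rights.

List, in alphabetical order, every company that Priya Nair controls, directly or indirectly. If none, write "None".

Caldera Labs GmbH, Fennick Media Oy, Greywick Energy Oy, Juniper Industries SRL, Northlake Properties plc, Talus BV, Windward plc

Priya holds 90% of Greywick, so Priya controls Greywick.
Priya holds 73% of Caldera, so Priya controls Caldera.
Caldera and Greywick together hold 35% + 38% = 73% of Windward, so Priya controls Windward.
Caldera holds 94% of Northlake, so Priya controls Northlake.
Priya and Caldera together hold 50% + 50% = 100% of Fennick, so Priya controls Fennick.
Caldera and Priya and Northlake together hold 40% + 54% + 5% = 99% of Talus, so Priya controls Talus.
Greywick and Fennick and Windward together hold 15% + 19% + 66% = 100% of Juniper, so Priya controls Juniper.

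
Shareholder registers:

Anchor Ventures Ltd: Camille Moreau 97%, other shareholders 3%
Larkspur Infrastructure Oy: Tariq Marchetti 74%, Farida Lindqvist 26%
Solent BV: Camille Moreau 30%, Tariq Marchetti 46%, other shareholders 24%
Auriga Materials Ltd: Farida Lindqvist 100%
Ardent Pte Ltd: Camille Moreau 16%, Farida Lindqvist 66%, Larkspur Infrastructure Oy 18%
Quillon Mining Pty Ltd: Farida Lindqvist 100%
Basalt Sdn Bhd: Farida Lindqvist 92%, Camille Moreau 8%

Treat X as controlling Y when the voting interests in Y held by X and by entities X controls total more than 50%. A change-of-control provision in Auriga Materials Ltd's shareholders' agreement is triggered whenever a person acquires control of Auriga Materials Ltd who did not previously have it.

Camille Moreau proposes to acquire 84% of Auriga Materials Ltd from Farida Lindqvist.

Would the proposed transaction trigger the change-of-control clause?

The purchase adds only to Camille's holdings (Farida's stake shrinks), so Camille is the only person who could newly come to control Auriga.
Camille holds 97% of Anchor, so Camille controls Anchor.
Neither Camille nor any entity Camille controls holds any voting interest in Auriga.
So before the transaction, Camille does not control Auriga.
After the purchase, Camille holds 84% of Auriga directly, and Farida's stake falls to 16%.
Camille holds 84% of Auriga, so Camille controls Auriga.
Camille did not control Auriga before and does after, so the clause is triggered.

Yes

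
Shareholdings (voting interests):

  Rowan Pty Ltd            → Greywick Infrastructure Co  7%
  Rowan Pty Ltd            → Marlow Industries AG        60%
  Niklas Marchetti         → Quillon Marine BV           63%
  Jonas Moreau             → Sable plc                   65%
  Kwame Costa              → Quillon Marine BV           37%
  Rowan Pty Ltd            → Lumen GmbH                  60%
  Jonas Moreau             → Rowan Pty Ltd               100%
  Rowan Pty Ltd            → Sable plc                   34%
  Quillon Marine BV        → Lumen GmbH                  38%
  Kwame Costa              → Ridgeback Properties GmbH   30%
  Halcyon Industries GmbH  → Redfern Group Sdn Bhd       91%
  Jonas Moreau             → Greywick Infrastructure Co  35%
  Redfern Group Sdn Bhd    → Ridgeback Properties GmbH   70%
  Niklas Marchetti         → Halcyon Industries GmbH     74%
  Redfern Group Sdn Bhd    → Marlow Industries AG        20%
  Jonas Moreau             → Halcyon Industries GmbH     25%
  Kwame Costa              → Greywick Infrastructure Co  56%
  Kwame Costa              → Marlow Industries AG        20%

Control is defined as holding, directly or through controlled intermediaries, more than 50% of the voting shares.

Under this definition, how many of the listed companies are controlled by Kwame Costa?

1

Kwame holds 56% of Greywick, so Kwame controls Greywick.
No other company's threshold is met.
Kwame controls 1 company.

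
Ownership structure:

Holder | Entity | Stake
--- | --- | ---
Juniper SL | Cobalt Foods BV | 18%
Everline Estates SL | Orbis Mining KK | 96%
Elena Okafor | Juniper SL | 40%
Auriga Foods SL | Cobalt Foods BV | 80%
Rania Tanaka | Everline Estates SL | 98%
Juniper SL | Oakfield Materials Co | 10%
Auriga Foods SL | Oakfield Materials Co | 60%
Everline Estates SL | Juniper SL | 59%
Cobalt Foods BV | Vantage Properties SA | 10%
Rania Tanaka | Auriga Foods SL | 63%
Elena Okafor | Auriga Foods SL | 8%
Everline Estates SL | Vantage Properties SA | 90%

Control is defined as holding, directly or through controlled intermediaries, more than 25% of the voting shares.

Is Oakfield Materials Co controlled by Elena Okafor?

Elena holds 40% of Juniper, so Elena controls Juniper.
In Oakfield, Elena's side holds only 10%, not > 25%.
So Elena does not control Oakfield.

No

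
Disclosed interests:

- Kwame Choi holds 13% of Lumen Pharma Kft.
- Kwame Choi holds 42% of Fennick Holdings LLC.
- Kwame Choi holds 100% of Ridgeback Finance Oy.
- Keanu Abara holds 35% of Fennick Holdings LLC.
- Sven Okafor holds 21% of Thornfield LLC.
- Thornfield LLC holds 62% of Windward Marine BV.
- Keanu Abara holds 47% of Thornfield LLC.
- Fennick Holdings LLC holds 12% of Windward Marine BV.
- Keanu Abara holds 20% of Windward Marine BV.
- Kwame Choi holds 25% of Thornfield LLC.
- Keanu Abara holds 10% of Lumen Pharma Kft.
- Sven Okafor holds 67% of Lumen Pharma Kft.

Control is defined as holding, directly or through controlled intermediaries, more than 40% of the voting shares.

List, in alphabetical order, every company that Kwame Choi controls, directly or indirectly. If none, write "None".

Fennick Holdings LLC, Ridgeback Finance Oy

Kwame holds 100% of Ridgeback, so Kwame controls Ridgeback.
Kwame holds 42% of Fennick, so Kwame controls Fennick.
No other company's threshold is met.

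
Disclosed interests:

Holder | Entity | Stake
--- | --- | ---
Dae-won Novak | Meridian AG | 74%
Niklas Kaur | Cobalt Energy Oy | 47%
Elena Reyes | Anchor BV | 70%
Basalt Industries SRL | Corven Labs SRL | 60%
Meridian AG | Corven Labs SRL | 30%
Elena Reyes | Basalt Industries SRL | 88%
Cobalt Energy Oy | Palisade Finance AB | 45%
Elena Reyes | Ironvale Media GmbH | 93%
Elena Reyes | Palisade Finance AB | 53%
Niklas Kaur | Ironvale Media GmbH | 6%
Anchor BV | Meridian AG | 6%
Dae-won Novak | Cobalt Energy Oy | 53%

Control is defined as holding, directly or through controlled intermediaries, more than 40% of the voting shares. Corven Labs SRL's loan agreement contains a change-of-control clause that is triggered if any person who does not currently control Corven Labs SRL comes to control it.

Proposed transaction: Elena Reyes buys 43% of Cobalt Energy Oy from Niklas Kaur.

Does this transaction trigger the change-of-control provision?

No

The purchase adds only to Elena's holdings (Niklas's stake shrinks), so Elena is the only person who could newly come to control Corven.
Elena holds 88% of Basalt, so Elena controls Basalt.
Basalt holds 60% of Corven, so Elena controls Corven.
So Elena already controls Corven before the transaction.
After the purchase, Elena holds 43% of Cobalt directly, and Niklas's stake falls to 4%.
Elena controlled Corven already, so this is not a new person acquiring control; every other person's position is unchanged or reduced.
No new person acquires control, so the clause is not triggered.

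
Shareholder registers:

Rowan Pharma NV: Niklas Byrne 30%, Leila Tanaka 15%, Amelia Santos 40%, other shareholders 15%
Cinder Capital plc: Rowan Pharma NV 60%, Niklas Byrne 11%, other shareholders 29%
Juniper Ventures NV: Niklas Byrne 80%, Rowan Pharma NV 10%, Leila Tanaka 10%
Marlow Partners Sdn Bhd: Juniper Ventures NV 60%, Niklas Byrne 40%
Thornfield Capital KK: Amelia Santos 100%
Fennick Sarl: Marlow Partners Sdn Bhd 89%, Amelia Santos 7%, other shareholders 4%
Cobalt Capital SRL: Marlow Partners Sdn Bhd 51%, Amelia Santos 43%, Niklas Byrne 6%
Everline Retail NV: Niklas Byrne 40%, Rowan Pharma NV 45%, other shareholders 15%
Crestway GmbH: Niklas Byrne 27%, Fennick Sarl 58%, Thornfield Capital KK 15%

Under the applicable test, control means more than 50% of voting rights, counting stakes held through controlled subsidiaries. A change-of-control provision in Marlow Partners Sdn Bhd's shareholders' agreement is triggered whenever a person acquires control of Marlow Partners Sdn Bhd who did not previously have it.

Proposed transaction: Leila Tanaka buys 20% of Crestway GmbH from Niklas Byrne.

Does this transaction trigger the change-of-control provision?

No

The purchase adds only to Leila's holdings (Niklas's stake shrinks), so Leila is the only person who could newly come to control Marlow.
Leila's largest direct stake is 15% in Rowan, which does not meet the threshold, so Leila controls no company.
Neither Leila nor any entity Leila controls holds any voting interest in Marlow.
So before the transaction, Leila does not control Marlow.
After the purchase, Leila holds 20% of Crestway directly, and Niklas's stake falls to 7%.
Leila's side now holds 20% of Crestway, not > 50%, so Leila still does not control Crestway.
After the transaction, neither Leila nor any entity Leila controls holds a voting interest in Marlow, so Leila still does not control it.
No new person acquires control, so the clause is not triggered.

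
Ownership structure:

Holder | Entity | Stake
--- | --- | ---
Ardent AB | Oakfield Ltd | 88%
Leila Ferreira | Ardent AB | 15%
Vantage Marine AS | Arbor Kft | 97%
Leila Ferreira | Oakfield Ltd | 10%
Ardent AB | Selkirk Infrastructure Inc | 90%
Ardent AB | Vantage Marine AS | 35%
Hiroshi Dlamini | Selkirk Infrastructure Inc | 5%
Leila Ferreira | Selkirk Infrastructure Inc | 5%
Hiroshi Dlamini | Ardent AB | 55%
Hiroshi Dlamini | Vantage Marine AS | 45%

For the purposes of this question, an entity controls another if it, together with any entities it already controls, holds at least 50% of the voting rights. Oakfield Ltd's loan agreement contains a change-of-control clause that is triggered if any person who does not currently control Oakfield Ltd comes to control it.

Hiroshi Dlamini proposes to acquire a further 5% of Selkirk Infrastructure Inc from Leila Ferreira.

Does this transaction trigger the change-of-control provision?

The purchase adds only to Hiroshi's holdings (Leila's stake shrinks), so Hiroshi is the only person who could newly come to control Oakfield.
Hiroshi holds 55% of Ardent, so Hiroshi controls Ardent.
Ardent holds 88% of Oakfield, so Hiroshi controls Oakfield.
So Hiroshi already controls Oakfield before the transaction.
After the purchase, Hiroshi's direct stake in Selkirk rises to 5% + 5% = 10%, and Leila's stake falls to 0%.
Hiroshi controlled Oakfield already, so this is not a new person acquiring control; every other person's position is unchanged or reduced.
No new person acquires control, so the clause is not triggered.

No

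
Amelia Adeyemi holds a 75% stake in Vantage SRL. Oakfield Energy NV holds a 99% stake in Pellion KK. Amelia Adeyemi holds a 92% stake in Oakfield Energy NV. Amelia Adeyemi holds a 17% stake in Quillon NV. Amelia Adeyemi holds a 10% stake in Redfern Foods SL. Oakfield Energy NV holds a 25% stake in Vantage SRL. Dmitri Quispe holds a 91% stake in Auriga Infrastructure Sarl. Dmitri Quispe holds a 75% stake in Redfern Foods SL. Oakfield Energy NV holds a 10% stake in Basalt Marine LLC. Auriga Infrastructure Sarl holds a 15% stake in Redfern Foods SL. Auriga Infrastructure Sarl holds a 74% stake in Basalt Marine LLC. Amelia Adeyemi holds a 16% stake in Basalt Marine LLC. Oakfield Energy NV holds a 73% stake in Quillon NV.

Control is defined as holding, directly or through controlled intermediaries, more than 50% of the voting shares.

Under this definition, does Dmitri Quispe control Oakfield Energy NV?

No

Dmitri holds 91% of Auriga, so Dmitri controls Auriga.
Auriga and Dmitri together hold 15% + 75% = 90% of Redfern, so Dmitri controls Redfern.
Auriga holds 74% of Basalt, so Dmitri controls Basalt.
Neither Dmitri nor any entity Dmitri controls holds any voting interest in Oakfield.
So Dmitri does not control Oakfield.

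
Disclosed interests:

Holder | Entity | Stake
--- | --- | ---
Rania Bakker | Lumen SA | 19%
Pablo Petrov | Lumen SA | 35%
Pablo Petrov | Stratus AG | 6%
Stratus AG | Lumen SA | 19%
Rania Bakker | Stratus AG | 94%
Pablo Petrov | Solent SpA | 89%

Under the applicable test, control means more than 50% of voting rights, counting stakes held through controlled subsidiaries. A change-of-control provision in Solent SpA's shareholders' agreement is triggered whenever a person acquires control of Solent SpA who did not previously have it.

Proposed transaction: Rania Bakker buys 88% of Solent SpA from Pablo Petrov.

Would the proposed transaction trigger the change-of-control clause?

Yes

The purchase adds only to Rania's holdings (Pablo's stake shrinks), so Rania is the only person who could newly come to control Solent.
Rania holds 94% of Stratus, so Rania controls Stratus.
Neither Rania nor any entity Rania controls holds any voting interest in Solent.
So before the transaction, Rania does not control Solent.
After the purchase, Rania holds 88% of Solent directly, and Pablo's stake falls to 1%.
Rania holds 88% of Solent, so Rania controls Solent.
Rania did not control Solent before and does after, so the clause is triggered.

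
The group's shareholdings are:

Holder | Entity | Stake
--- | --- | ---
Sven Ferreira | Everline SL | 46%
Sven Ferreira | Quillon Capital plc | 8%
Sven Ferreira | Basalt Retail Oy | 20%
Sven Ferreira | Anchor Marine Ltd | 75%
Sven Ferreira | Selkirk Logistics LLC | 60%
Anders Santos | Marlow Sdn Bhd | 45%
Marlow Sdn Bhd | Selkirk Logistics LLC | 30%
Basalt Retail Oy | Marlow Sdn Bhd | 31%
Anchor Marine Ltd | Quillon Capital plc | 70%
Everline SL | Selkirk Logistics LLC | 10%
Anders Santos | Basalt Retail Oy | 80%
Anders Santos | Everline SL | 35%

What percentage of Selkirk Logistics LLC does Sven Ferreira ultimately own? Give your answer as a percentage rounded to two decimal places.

Sven reaches Selkirk along 3 paths.
Via Basalt → Marlow: 20% × 31% × 30% = 1.86%.
Direct stake: 60% = 60%.
Via Everline: 46% × 10% = 4.6%.
Total: 1.86% + 60% + 4.6% = 66.46%.

66.46%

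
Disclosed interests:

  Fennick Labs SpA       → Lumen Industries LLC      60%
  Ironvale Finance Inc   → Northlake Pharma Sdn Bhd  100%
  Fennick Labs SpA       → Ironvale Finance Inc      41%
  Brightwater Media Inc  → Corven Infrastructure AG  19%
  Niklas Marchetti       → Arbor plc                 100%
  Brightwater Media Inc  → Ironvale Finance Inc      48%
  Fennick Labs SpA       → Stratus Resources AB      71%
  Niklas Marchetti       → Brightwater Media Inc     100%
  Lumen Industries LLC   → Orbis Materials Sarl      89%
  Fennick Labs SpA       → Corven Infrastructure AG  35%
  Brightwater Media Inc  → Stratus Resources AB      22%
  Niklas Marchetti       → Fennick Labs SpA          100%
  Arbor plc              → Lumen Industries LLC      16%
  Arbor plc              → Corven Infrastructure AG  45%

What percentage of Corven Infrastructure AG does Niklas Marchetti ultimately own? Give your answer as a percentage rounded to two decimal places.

99.00%

Niklas reaches Corven along 3 paths.
Via Arbor: 100% × 45% = 45%.
Via Fennick: 100% × 35% = 35%.
Via Brightwater: 100% × 19% = 19%.
Total: 45% + 35% + 19% = 99%.
Rounded: 99.00%.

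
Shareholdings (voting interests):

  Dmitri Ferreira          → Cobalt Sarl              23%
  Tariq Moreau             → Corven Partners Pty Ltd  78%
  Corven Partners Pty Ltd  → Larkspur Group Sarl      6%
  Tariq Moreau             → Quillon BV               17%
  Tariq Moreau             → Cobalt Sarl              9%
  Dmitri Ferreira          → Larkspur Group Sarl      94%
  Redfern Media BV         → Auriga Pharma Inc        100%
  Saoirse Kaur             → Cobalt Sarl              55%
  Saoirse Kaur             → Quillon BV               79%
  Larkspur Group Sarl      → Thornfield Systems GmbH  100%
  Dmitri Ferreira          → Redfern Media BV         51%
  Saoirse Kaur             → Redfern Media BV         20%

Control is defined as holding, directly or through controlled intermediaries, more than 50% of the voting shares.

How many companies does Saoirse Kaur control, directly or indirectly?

Saoirse holds 55% of Cobalt, so Saoirse controls Cobalt.
Saoirse holds 79% of Quillon, so Saoirse controls Quillon.
No other company's threshold is met.
Saoirse controls 2 companies.

2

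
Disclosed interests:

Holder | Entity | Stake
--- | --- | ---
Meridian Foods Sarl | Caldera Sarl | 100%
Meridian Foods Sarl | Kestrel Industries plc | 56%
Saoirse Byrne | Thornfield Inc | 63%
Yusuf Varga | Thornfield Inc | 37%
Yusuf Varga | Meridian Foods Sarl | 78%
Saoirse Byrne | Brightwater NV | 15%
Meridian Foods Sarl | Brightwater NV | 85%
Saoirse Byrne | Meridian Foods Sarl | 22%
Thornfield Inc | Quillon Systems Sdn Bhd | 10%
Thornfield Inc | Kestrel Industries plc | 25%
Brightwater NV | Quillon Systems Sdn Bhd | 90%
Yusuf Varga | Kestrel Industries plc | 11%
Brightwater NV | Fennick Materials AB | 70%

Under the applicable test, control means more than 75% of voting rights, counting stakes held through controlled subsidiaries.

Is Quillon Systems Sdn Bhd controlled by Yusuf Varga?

Yusuf holds 78% of Meridian, so Yusuf controls Meridian.
Meridian holds 85% of Brightwater, so Yusuf controls Brightwater.
Brightwater holds 90% of Quillon, so Yusuf controls Quillon.

Yes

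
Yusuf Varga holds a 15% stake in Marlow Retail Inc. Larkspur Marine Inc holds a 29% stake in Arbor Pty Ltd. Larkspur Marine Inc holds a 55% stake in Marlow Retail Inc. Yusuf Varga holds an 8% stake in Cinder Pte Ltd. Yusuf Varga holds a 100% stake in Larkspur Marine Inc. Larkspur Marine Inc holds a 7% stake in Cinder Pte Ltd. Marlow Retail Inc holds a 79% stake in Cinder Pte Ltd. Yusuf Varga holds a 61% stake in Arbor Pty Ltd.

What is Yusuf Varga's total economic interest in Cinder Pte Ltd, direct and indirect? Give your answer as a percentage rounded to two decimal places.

70.30%

Yusuf reaches Cinder along 4 paths.
Via Marlow: 15% × 79% = 11.85%.
Via Larkspur → Marlow: 100% × 55% × 79% = 43.45%.
Via Larkspur: 100% × 7% = 7%.
Direct stake: 8% = 8%.
Total: 11.85% + 43.45% + 7% + 8% = 70.3%.
Rounded: 70.30%.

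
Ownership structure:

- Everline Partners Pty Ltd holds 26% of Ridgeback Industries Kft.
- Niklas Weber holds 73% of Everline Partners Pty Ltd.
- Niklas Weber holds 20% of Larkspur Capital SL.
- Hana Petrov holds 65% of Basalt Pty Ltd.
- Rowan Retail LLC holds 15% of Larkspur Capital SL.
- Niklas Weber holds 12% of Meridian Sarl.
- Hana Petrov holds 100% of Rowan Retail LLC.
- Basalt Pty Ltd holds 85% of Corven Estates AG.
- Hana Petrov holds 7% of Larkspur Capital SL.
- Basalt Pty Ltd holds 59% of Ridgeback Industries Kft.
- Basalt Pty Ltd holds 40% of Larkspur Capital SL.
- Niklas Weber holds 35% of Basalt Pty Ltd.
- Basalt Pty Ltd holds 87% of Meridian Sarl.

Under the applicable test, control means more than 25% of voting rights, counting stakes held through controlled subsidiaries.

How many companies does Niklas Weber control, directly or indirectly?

Niklas holds 35% of Basalt, so Niklas controls Basalt.
Niklas and Basalt together hold 20% + 40% = 60% of Larkspur, so Niklas controls Larkspur.
Niklas holds 73% of Everline, so Niklas controls Everline.
Basalt and Everline together hold 59% + 26% = 85% of Ridgeback, so Niklas controls Ridgeback.
Niklas and Basalt together hold 12% + 87% = 99% of Meridian, so Niklas controls Meridian.
Basalt holds 85% of Corven, so Niklas controls Corven.
No other company's threshold is met.
Niklas controls 6 companies.

6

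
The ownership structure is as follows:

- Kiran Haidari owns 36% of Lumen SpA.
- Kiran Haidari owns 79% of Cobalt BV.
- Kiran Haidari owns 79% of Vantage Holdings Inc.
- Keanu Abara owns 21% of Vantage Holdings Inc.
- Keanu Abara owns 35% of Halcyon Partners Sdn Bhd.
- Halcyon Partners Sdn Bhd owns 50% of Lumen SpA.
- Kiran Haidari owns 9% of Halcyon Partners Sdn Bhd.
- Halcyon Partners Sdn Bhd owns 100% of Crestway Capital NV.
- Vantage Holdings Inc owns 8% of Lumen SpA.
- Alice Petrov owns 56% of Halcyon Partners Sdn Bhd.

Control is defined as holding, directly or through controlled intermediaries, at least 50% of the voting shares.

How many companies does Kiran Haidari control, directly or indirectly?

Kiran holds 79% of Cobalt, so Kiran controls Cobalt.
Kiran holds 79% of Vantage, so Kiran controls Vantage.
No other company's threshold is met.
Kiran controls 2 companies.

2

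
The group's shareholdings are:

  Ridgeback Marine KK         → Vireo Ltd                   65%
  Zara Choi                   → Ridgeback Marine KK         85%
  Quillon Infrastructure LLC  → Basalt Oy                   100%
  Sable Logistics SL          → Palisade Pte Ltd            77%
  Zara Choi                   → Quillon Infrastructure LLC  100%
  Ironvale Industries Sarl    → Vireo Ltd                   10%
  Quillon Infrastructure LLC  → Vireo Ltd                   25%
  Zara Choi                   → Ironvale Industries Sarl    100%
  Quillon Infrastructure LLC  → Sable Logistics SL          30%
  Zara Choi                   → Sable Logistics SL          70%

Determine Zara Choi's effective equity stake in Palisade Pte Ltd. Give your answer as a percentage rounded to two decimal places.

77.00%

Zara reaches Palisade along 2 paths.
Via Sable: 70% × 77% = 53.9%.
Via Quillon → Sable: 100% × 30% × 77% = 23.1%.
Total: 53.9% + 23.1% = 77%.
Rounded: 77.00%.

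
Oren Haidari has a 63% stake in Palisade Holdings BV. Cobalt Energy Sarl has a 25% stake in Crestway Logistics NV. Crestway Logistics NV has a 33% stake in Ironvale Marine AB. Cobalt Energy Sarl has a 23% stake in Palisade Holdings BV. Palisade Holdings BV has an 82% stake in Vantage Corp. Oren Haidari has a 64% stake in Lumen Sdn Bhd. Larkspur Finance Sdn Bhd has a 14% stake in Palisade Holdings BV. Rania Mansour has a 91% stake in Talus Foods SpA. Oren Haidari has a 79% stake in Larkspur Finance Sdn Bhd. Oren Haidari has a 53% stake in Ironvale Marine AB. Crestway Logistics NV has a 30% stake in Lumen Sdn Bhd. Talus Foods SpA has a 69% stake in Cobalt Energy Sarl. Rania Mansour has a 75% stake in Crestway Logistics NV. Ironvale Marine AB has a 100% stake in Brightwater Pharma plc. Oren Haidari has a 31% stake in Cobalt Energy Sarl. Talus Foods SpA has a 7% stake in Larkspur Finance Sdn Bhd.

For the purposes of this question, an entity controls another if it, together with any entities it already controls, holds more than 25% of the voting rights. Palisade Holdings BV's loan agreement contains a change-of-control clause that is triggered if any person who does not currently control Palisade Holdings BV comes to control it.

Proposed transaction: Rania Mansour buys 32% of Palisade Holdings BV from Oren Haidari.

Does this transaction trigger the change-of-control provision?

Yes

The purchase adds only to Rania's holdings (Oren's stake shrinks), so Rania is the only person who could newly come to control Palisade.
Rania holds 91% of Talus, so Rania controls Talus.
Talus holds 69% of Cobalt, so Rania controls Cobalt.
Cobalt and Rania together hold 25% + 75% = 100% of Crestway, so Rania controls Crestway.
Crestway holds 30% of Lumen, so Rania controls Lumen.
Crestway holds 33% of Ironvale, so Rania controls Ironvale.
Ironvale holds 100% of Brightwater, so Rania controls Brightwater.
In Palisade, Rania's side holds only 23%, not > 25%.
So before the transaction, Rania does not control Palisade.
After the purchase, Rania holds 32% of Palisade directly, and Oren's stake falls to 31%.
Cobalt and Rania together hold 23% + 32% = 55% of Palisade, so Rania controls Palisade.
Rania did not control Palisade before and does after, so the clause is triggered.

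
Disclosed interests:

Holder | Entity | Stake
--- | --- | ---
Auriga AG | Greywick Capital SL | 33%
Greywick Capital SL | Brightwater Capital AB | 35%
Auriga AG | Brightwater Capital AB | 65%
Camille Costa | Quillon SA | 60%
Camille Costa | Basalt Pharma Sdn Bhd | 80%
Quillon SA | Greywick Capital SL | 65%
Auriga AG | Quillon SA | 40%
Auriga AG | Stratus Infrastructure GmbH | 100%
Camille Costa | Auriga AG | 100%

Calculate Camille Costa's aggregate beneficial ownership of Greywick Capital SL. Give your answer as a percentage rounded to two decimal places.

Camille reaches Greywick along 3 paths.
Via Quillon: 60% × 65% = 39%.
Via Auriga → Quillon: 100% × 40% × 65% = 26%.
Via Auriga: 100% × 33% = 33%.
Total: 39% + 26% + 33% = 98%.
Rounded: 98.00%.

98.00%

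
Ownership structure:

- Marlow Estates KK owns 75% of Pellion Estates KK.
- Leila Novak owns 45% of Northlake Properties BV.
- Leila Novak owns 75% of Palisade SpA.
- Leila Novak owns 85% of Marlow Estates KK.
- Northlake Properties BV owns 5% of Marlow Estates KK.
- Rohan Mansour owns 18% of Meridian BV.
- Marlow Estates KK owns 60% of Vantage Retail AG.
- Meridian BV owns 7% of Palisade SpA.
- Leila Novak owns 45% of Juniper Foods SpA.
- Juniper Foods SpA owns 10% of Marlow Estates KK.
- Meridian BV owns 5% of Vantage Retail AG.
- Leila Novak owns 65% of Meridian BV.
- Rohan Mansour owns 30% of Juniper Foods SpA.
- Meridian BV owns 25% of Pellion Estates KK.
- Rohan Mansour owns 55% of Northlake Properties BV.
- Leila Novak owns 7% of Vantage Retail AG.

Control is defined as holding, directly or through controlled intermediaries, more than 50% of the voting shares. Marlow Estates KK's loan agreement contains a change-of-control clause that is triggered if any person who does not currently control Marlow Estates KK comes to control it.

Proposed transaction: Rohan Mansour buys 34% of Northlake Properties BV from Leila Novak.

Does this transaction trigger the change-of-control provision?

The purchase adds only to Rohan's holdings (Leila's stake shrinks), so Rohan is the only person who could newly come to control Marlow.
Rohan holds 55% of Northlake, so Rohan controls Northlake.
In Marlow, Rohan's side holds only 5%, not > 50%.
So before the transaction, Rohan does not control Marlow.
After the purchase, Rohan's direct stake in Northlake rises to 55% + 34% = 89%, and Leila's stake falls to 11%.
Rohan holds 89% of Northlake, so Rohan controls Northlake.
After the transaction, Rohan's side holds 5% of Marlow, not > 50%, so Rohan still does not control Marlow.
No new person acquires control, so the clause is not triggered.

No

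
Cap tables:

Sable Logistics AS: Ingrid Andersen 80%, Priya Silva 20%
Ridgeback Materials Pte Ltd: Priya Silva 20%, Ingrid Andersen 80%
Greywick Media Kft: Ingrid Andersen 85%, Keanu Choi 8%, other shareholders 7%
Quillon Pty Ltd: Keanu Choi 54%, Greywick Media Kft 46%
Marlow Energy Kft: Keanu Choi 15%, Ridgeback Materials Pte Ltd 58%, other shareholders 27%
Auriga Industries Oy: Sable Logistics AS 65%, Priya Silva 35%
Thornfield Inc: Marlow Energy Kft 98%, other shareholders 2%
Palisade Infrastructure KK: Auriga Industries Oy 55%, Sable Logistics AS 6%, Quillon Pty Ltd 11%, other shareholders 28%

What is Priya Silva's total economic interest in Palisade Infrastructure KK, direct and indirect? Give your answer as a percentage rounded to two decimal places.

Priya reaches Palisade along 3 paths.
Via Sable → Auriga: 20% × 65% × 55% = 7.15%.
Via Auriga: 35% × 55% = 19.25%.
Via Sable: 20% × 6% = 1.2%.
Total: 7.15% + 19.25% + 1.2% = 27.6%.
Rounded: 27.60%.

27.60%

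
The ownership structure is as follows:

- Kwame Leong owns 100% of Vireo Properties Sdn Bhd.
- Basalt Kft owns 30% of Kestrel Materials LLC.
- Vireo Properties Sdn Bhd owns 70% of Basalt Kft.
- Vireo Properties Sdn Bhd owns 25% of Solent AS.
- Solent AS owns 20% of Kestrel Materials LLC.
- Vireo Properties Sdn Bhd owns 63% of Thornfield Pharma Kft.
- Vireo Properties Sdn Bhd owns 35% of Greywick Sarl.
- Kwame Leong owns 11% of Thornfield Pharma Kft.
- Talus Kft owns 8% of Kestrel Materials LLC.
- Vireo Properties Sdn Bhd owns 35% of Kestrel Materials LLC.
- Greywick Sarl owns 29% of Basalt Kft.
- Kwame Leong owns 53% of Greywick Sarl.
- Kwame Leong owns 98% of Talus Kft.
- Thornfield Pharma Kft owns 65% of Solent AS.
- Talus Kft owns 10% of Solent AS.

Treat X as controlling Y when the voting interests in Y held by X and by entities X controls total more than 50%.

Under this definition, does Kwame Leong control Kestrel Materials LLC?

Yes

Kwame holds 100% of Vireo, so Kwame controls Vireo.
Vireo and Kwame together hold 63% + 11% = 74% of Thornfield, so Kwame controls Thornfield.
Kwame holds 98% of Talus, so Kwame controls Talus.
Thornfield and Vireo and Talus together hold 65% + 25% + 10% = 100% of Solent, so Kwame controls Solent.
Vireo and Kwame together hold 35% + 53% = 88% of Greywick, so Kwame controls Greywick.
Vireo and Greywick together hold 70% + 29% = 99% of Basalt, so Kwame controls Basalt.
Solent and Vireo and Basalt and Talus together hold 20% + 35% + 30% + 8% = 93% of Kestrel, so Kwame controls Kestrel.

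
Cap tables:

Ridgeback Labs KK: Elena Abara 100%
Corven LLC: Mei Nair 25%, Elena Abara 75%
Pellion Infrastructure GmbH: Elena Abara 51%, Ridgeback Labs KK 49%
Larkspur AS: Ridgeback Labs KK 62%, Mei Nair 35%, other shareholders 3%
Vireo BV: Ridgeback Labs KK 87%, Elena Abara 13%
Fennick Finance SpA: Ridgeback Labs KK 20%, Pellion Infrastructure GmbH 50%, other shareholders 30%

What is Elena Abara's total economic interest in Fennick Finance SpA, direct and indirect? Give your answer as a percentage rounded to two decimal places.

70.00%

Elena reaches Fennick along 3 paths.
Via Ridgeback: 100% × 20% = 20%.
Via Pellion: 51% × 50% = 25.5%.
Via Ridgeback → Pellion: 100% × 49% × 50% = 24.5%.
Total: 20% + 25.5% + 24.5% = 70%.
Rounded: 70.00%.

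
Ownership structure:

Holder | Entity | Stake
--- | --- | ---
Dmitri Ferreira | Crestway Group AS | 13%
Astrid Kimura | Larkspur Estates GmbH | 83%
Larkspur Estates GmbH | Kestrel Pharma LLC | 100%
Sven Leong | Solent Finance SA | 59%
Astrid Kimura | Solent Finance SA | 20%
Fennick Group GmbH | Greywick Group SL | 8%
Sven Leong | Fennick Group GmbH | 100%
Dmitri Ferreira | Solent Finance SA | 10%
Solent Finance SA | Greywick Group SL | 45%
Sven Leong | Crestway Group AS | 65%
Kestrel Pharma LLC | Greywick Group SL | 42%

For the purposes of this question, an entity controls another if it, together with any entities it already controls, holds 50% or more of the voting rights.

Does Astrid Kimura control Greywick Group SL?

No

Astrid holds 83% of Larkspur, so Astrid controls Larkspur.
Larkspur holds 100% of Kestrel, so Astrid controls Kestrel.
In Greywick, Astrid's side holds only 42%, not ≥ 50%.
So Astrid does not control Greywick.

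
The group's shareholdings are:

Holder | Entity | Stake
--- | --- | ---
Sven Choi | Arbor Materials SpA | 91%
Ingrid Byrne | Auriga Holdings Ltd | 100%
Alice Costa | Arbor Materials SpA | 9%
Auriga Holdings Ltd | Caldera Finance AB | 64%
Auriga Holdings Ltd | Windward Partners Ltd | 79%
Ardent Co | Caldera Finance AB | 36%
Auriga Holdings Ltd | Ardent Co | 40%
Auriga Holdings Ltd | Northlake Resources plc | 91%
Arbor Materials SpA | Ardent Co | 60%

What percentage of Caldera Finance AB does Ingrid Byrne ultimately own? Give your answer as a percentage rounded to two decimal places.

Ingrid reaches Caldera along 2 paths.
Via Auriga: 100% × 64% = 64%.
Via Auriga → Ardent: 100% × 40% × 36% = 14.4%.
Total: 64% + 14.4% = 78.4%.
Rounded: 78.40%.

78.40%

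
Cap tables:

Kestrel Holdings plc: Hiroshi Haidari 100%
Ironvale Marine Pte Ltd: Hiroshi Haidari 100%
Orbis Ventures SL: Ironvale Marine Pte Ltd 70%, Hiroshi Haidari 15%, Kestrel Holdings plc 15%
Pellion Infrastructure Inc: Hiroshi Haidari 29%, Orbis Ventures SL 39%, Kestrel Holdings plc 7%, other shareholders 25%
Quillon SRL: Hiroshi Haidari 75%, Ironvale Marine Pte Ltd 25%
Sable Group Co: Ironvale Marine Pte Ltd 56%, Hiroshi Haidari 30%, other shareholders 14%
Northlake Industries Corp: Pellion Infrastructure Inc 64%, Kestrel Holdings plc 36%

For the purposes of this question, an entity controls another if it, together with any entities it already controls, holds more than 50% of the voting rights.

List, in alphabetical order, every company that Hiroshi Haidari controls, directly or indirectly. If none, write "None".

Ironvale Marine Pte Ltd, Kestrel Holdings plc, Northlake Industries Corp, Orbis Ventures SL, Pellion Infrastructure Inc, Quillon SRL, Sable Group Co

Hiroshi holds 100% of Kestrel, so Hiroshi controls Kestrel.
Hiroshi holds 100% of Ironvale, so Hiroshi controls Ironvale.
Ironvale and Hiroshi and Kestrel together hold 70% + 15% + 15% = 100% of Orbis, so Hiroshi controls Orbis.
Hiroshi and Orbis and Kestrel together hold 29% + 39% + 7% = 75% of Pellion, so Hiroshi controls Pellion.
Hiroshi and Ironvale together hold 75% + 25% = 100% of Quillon, so Hiroshi controls Quillon.
Ironvale and Hiroshi together hold 56% + 30% = 86% of Sable, so Hiroshi controls Sable.
Pellion and Kestrel together hold 64% + 36% = 100% of Northlake, so Hiroshi controls Northlake.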